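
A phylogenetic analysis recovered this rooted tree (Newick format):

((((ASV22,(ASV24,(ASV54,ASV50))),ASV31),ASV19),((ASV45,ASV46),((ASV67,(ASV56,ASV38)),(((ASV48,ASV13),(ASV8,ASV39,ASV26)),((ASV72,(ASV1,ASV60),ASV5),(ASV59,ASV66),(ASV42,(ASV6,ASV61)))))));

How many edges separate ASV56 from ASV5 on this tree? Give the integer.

The MRCA of ASV56 and ASV5 is the node subtending ((ASV67,(ASV56,ASV38)),(((ASV48,ASV13),(ASV8,ASV39,ASV26)),((ASV72,(ASV1,ASV60),ASV5),(ASV59,ASV66),(ASV42,(ASV6,ASV61))))).
From ASV56 up to that node: 3 branches. From ASV5 up to the same node: 4 branches. Total: 3 + 4 = 7.

7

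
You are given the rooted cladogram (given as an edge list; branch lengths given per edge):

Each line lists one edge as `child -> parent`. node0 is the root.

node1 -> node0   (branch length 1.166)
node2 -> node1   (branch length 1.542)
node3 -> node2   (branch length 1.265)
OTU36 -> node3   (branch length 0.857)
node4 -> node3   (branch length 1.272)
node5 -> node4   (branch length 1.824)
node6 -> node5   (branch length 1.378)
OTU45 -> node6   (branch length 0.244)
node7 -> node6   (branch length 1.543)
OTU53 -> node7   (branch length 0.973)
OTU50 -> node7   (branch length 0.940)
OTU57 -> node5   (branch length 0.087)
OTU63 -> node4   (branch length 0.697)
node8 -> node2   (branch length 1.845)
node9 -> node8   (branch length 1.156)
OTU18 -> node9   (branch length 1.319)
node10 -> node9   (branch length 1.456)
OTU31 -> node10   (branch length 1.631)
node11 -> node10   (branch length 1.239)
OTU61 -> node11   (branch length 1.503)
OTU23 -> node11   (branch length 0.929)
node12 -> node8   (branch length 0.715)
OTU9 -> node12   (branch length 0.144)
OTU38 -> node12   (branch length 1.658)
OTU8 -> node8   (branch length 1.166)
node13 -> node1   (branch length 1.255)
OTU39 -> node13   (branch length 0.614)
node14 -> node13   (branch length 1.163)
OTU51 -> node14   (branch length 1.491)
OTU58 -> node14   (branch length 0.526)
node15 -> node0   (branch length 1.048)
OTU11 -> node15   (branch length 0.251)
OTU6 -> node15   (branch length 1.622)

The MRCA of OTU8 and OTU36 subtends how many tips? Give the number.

13

The MRCA of OTU8 and OTU36 is the node subtending ((OTU36,(((OTU45,(OTU53,OTU50)),OTU57),OTU63)),((OTU18,(OTU31,(OTU61,OTU23))),(OTU9,OTU38),OTU8)).
That clade contains 13 terminal taxa: OTU18, OTU23, OTU31, OTU36, OTU38, OTU45, OTU50, OTU53, OTU57, OTU61, OTU63, OTU8, OTU9.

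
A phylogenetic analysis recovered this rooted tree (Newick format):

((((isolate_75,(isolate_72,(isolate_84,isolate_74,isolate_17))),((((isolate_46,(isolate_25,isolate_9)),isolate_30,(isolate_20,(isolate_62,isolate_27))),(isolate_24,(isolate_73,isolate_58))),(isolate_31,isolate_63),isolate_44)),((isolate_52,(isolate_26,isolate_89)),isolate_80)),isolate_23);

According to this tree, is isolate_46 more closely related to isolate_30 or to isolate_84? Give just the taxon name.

isolate_30

The MRCA of isolate_46 and isolate_30 subtends ((isolate_46,(isolate_25,isolate_9)),isolate_30,(isolate_20,(isolate_62,isolate_27))) (7 taxa).
The MRCA of isolate_46 and isolate_84 subtends ((isolate_75,(isolate_72,(isolate_84,isolate_74,isolate_17))),((((isolate_46,(isolate_25,isolate_9)),isolate_30,(isolate_20,(isolate_62,isolate_27))),(isolate_24,(isolate_73,isolate_58))),(isolate_31,isolate_63),isolate_44)) (18 taxa).
The first is nested inside the second, so isolate_46 shares a more recent common ancestor with isolate_30.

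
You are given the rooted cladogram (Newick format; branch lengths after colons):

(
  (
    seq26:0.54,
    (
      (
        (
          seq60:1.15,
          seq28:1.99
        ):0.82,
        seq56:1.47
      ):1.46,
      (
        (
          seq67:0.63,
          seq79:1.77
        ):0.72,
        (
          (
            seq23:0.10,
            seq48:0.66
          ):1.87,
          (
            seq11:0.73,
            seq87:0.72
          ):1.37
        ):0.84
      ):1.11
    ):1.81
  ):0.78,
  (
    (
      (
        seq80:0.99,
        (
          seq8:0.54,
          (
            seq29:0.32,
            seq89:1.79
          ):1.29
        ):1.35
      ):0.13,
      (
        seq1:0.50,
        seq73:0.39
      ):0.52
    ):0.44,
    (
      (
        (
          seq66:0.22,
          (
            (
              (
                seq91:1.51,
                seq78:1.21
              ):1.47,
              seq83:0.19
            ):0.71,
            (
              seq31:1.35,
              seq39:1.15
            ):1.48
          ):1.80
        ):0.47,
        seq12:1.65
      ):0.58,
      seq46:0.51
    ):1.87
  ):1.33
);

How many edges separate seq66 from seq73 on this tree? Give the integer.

7

The MRCA of seq66 and seq73 is the node subtending (((seq80,(seq8,(seq29,seq89))),(seq1,seq73)),(((seq66,(((seq91,seq78),seq83),(seq31,seq39))),seq12),seq46)).
From seq66 up to that node: 4 branches. From seq73 up to the same node: 3 branches. Total: 4 + 3 = 7.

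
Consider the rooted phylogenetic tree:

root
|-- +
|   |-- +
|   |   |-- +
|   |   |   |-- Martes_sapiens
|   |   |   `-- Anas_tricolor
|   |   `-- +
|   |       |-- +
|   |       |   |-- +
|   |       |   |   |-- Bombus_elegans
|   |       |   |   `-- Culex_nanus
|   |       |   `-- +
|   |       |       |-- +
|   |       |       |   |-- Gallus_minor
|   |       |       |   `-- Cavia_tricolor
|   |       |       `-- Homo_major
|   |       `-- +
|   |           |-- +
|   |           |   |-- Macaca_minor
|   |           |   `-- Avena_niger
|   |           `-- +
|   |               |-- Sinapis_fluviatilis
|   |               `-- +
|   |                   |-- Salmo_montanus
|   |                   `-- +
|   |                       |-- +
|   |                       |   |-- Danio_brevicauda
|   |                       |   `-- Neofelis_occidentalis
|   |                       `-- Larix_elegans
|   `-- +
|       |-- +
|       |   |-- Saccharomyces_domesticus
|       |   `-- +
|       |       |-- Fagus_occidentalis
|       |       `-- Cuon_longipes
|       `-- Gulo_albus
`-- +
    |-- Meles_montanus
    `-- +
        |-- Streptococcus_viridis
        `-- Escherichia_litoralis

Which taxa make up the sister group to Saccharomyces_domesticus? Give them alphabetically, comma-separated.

Cuon_longipes, Fagus_occidentalis

Saccharomyces_domesticus attaches to the tree at the node subtending (Saccharomyces_domesticus,(Fagus_occidentalis,Cuon_longipes)).
The other lineage descending from that same node — the sister group — is (Fagus_occidentalis,Cuon_longipes); its 2 tips in alphabetical order are the answer.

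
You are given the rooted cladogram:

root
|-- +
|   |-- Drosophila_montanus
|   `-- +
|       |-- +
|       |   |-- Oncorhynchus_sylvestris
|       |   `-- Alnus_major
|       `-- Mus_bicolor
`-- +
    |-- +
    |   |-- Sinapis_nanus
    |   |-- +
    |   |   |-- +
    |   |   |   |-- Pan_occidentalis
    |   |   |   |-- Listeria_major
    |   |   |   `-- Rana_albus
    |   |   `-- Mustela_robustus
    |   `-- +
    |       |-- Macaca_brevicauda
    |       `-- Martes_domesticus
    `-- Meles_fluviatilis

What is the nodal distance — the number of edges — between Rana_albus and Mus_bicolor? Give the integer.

8

The MRCA of Rana_albus and Mus_bicolor is the root of the tree.
From Rana_albus up to that node: 5 branches. From Mus_bicolor up to the same node: 3 branches. Total: 5 + 3 = 8.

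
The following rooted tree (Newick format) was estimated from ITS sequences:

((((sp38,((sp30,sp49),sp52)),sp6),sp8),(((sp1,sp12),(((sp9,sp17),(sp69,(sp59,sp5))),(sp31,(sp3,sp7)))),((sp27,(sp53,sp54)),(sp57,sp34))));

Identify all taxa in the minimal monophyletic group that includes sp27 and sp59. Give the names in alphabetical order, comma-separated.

Tracing sp27: it sits inside (sp27,(sp53,sp54)).
Tracing sp59: it sits inside (sp59,sp5).
The smallest clade enclosing both is (((sp1,sp12),(((sp9,sp17),(sp69,(sp59,sp5))),(sp31,(sp3,sp7)))),((sp27,(sp53,sp54)),(sp57,sp34))); the answer is its 15 terminal taxa in alphabetical order.

sp1, sp12, sp17, sp27, sp3, sp31, sp34, sp5, sp53, sp54, sp57, sp59, sp69, sp7, sp9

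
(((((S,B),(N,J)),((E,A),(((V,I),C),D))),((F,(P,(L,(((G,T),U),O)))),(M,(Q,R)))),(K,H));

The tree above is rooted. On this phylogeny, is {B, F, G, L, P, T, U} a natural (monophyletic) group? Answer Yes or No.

The MRCA of the listed taxa subtends ((((S,B),(N,J)),((E,A),(((V,I),C),D))),((F,(P,(L,(((G,T),U),O)))),(M,(Q,R)))).
That clade also contains A, C, D, E, I, J, M, N, O, Q, R, S, V, which are not in the proposed group, so the group is not monophyletic.

No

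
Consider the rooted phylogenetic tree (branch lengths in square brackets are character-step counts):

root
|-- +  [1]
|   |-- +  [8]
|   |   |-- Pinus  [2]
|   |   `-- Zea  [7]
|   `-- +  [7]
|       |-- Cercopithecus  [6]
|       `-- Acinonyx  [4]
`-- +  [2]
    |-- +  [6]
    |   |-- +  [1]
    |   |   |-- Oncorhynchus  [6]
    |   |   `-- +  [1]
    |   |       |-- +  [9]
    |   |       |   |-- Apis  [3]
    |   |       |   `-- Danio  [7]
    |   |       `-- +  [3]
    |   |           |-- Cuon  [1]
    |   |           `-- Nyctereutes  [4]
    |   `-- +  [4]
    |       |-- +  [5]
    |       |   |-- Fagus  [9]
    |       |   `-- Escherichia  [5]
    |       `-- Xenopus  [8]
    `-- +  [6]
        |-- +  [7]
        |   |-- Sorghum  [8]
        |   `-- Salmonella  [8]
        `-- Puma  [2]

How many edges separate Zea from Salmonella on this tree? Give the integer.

The MRCA of Zea and Salmonella is the root of the tree.
From Zea up to that node: 3 branches. From Salmonella up to the same node: 4 branches. Total: 3 + 4 = 7.

7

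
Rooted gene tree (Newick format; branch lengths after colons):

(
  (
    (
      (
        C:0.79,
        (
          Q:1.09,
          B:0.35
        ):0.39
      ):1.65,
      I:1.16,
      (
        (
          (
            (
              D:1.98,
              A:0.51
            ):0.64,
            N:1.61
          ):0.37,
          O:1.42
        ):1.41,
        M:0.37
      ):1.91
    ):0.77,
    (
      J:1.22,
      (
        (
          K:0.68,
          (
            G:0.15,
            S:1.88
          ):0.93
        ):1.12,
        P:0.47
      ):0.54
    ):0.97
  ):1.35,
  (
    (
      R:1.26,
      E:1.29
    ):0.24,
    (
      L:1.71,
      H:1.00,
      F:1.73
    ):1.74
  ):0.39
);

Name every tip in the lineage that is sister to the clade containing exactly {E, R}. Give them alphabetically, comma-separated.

The clade containing exactly {E, R} attaches to the tree at the node subtending ((R,E),(L,H,F)).
The other lineage descending from that same node — the sister group — is (L,H,F); its 3 tips in alphabetical order are the answer.

F, H, L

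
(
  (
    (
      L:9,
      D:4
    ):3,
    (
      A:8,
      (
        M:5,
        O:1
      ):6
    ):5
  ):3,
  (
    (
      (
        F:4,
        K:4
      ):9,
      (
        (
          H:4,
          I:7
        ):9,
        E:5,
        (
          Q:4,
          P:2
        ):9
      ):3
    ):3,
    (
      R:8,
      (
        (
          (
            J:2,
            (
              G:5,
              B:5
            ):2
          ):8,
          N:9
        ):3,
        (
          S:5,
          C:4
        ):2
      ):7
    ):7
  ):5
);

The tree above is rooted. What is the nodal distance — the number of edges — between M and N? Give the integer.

The MRCA of M and N is the root of the tree.
From M up to that node: 4 branches. From N up to the same node: 5 branches. Total: 4 + 5 = 9.

9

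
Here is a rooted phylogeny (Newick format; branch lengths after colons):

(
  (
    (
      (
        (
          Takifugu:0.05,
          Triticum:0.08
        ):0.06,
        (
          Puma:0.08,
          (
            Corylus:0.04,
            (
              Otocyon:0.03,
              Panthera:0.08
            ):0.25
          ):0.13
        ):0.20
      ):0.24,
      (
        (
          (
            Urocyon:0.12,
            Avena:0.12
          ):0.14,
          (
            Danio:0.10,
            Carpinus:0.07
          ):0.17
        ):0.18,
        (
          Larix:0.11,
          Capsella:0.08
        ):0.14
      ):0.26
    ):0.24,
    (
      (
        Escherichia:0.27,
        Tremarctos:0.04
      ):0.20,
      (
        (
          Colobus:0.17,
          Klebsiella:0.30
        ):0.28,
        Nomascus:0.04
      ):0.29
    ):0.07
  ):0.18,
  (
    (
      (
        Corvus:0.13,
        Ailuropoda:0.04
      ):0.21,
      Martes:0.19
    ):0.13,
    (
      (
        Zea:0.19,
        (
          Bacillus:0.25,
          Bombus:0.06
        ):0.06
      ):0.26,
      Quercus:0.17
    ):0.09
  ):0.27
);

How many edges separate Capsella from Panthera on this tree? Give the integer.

The MRCA of Capsella and Panthera is the node subtending (((Takifugu,Triticum),(Puma,(Corylus,(Otocyon,Panthera)))),(((Urocyon,Avena),(Danio,Carpinus)),(Larix,Capsella))).
From Capsella up to that node: 3 branches. From Panthera up to the same node: 5 branches. Total: 3 + 5 = 8.

8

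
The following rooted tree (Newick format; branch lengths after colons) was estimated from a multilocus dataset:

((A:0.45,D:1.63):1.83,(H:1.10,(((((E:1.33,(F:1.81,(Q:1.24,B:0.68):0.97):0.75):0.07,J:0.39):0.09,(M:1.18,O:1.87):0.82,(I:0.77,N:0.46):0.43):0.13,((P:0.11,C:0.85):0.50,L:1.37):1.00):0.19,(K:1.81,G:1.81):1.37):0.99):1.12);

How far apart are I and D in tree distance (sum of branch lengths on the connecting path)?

7.09

The path runs I → … → MRCA → … → D; the MRCA is the root of the tree.
Branch lengths along that path: 0.77 + 0.43 + 0.13 + 0.19 + 0.99 + 1.12 + 1.83 + 1.63 = 7.09.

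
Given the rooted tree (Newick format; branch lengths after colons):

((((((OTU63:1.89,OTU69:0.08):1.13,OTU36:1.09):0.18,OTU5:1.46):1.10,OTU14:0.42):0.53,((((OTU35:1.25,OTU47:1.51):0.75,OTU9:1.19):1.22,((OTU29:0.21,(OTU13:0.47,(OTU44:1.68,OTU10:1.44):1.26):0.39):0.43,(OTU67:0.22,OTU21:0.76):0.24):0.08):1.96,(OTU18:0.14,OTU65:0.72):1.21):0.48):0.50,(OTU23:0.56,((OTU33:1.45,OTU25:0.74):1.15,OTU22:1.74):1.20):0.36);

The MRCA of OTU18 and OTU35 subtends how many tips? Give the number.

11

The MRCA of OTU18 and OTU35 is the node subtending ((((OTU35,OTU47),OTU9),((OTU29,(OTU13,(OTU44,OTU10))),(OTU67,OTU21))),(OTU18,OTU65)).
That clade contains 11 terminal taxa: OTU10, OTU13, OTU18, OTU21, OTU29, OTU35, OTU44, OTU47, OTU65, OTU67, OTU9.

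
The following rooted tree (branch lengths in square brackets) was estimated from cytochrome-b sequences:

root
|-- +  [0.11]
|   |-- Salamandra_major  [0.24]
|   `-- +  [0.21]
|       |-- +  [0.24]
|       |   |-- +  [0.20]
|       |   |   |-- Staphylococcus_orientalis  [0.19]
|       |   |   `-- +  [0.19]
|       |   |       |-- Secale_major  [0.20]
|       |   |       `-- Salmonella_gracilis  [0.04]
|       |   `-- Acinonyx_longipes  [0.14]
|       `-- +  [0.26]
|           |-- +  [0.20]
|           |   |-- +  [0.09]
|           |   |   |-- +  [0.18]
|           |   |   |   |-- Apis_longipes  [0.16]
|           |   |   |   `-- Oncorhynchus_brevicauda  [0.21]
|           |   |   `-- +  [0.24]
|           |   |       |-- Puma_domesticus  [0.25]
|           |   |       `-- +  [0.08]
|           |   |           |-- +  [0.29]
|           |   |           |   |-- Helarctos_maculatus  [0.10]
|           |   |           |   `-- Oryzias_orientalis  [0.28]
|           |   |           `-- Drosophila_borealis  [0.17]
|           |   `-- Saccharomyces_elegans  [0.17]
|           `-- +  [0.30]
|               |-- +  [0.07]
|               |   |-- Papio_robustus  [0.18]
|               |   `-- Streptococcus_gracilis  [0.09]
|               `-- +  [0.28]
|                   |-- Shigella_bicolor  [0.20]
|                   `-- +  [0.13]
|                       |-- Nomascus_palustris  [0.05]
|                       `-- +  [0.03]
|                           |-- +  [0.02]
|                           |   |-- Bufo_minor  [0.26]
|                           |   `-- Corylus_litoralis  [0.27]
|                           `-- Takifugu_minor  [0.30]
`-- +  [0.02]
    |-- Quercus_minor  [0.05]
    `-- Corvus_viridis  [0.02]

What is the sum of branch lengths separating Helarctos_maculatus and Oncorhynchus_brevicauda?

The path runs Helarctos_maculatus → … → MRCA → … → Oncorhynchus_brevicauda; the MRCA is the node subtending ((Apis_longipes,Oncorhynchus_brevicauda),(Puma_domesticus,((Helarctos_maculatus,Oryzias_orientalis),Drosophila_borealis))).
Branch lengths along that path: 0.10 + 0.29 + 0.08 + 0.24 + 0.18 + 0.21 = 1.10.

1.10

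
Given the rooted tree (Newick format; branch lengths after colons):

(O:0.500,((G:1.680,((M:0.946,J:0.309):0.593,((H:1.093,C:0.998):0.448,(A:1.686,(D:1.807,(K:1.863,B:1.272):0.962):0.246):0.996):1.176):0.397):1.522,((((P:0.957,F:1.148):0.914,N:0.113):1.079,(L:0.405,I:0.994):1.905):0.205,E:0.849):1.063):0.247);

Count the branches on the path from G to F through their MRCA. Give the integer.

7

The MRCA of G and F is the node subtending ((G,((M,J),((H,C),(A,(D,(K,B)))))),((((P,F),N),(L,I)),E)).
From G up to that node: 2 branches. From F up to the same node: 5 branches. Total: 2 + 5 = 7.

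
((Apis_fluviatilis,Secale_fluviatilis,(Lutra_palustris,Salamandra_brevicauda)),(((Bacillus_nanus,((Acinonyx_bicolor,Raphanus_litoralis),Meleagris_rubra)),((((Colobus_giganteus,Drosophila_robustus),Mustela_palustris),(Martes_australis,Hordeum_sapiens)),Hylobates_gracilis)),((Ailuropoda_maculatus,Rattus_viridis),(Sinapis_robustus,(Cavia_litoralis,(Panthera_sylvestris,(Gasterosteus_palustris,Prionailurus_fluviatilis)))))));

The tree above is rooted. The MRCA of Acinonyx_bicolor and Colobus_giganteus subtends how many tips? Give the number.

The MRCA of Acinonyx_bicolor and Colobus_giganteus is the node subtending ((Bacillus_nanus,((Acinonyx_bicolor,Raphanus_litoralis),Meleagris_rubra)),((((Colobus_giganteus,Drosophila_robustus),Mustela_palustris),(Martes_australis,Hordeum_sapiens)),Hylobates_gracilis)).
That clade contains 10 terminal taxa: Acinonyx_bicolor, Bacillus_nanus, Colobus_giganteus, Drosophila_robustus, Hordeum_sapiens, Hylobates_gracilis, Martes_australis, Meleagris_rubra, Mustela_palustris, Raphanus_litoralis.

10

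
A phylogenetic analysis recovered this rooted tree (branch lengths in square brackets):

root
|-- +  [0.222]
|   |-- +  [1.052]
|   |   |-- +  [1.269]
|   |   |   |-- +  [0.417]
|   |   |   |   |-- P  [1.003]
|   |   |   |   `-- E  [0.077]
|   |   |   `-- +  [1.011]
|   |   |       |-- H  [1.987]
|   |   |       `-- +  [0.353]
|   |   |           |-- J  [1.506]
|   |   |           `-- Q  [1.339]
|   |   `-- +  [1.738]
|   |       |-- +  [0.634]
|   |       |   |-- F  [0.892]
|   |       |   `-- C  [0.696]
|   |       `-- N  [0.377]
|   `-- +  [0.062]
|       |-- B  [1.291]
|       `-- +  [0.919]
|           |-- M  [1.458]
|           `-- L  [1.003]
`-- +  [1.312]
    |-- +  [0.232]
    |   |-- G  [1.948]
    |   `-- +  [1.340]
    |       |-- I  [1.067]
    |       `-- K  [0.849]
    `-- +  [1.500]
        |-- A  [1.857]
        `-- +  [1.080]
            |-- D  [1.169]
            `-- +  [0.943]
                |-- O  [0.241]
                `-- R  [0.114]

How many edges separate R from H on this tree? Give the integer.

The MRCA of R and H is the root of the tree.
From R up to that node: 5 branches. From H up to the same node: 5 branches. Total: 5 + 5 = 10.

10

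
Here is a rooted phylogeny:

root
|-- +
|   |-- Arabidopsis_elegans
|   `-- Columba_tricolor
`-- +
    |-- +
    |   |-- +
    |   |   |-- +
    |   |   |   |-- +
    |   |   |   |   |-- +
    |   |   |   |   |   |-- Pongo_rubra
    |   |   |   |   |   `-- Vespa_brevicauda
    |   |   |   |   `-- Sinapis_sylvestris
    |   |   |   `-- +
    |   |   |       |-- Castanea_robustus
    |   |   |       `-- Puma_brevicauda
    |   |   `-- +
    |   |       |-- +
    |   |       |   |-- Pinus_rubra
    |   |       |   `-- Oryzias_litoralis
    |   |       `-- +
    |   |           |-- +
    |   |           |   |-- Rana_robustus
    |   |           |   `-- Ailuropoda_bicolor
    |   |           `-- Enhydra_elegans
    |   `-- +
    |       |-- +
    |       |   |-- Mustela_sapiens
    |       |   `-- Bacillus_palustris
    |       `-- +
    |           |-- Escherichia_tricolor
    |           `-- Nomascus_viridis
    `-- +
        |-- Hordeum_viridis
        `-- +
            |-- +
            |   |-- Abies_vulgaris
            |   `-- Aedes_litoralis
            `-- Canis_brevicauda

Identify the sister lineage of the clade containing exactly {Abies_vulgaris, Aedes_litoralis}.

Canis_brevicauda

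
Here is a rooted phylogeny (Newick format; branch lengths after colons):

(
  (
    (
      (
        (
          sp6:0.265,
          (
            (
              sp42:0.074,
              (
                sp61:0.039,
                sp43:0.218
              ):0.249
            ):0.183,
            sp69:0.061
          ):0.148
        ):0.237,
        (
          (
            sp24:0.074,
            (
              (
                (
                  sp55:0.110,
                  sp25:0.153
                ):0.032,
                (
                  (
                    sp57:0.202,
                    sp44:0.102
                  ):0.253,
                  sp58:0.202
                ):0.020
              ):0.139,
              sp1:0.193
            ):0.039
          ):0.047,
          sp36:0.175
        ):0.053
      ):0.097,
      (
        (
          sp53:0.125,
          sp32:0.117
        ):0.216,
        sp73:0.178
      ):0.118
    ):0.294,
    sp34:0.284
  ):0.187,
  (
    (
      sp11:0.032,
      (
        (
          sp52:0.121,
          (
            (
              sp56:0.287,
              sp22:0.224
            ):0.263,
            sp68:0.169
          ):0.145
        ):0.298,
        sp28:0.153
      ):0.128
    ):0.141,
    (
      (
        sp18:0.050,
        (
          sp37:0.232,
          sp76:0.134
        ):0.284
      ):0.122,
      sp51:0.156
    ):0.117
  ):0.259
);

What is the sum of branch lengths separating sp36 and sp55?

The path runs sp36 → … → MRCA → … → sp55; the MRCA is the node subtending ((sp24,(((sp55,sp25),((sp57,sp44),sp58)),sp1)),sp36).
Branch lengths along that path: 0.175 + 0.047 + 0.039 + 0.139 + 0.032 + 0.110 = 0.542.

0.542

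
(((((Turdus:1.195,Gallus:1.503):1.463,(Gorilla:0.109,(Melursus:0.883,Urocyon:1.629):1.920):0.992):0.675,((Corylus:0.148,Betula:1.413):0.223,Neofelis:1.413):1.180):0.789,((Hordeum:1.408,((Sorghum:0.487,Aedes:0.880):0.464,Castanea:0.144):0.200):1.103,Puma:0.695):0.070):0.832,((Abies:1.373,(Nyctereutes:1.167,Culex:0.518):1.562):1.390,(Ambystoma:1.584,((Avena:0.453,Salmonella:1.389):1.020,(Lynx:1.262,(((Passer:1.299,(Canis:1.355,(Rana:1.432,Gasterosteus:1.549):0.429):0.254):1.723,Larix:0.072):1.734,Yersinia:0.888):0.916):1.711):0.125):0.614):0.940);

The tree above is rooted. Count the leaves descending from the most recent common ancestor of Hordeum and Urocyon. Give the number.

13

The MRCA of Hordeum and Urocyon is the node subtending ((((Turdus,Gallus),(Gorilla,(Melursus,Urocyon))),((Corylus,Betula),Neofelis)),((Hordeum,((Sorghum,Aedes),Castanea)),Puma)).
That clade contains 13 terminal taxa: Aedes, Betula, Castanea, Corylus, Gallus, Gorilla, Hordeum, Melursus, Neofelis, Puma, Sorghum, Turdus, Urocyon.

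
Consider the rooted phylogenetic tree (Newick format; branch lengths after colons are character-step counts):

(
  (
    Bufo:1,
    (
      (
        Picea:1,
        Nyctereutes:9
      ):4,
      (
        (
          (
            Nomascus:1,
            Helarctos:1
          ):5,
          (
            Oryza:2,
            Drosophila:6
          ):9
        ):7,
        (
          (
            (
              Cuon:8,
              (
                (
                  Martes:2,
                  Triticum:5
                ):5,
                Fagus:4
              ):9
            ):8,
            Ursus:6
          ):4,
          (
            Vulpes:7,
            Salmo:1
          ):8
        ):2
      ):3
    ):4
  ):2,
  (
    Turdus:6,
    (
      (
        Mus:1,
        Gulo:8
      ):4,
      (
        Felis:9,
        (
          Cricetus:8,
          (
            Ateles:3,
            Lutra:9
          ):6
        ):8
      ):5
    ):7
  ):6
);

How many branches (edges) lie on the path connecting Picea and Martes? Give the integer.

9

The MRCA of Picea and Martes is the node subtending ((Picea,Nyctereutes),(((Nomascus,Helarctos),(Oryza,Drosophila)),(((Cuon,((Martes,Triticum),Fagus)),Ursus),(Vulpes,Salmo)))).
From Picea up to that node: 2 branches. From Martes up to the same node: 7 branches. Total: 2 + 7 = 9.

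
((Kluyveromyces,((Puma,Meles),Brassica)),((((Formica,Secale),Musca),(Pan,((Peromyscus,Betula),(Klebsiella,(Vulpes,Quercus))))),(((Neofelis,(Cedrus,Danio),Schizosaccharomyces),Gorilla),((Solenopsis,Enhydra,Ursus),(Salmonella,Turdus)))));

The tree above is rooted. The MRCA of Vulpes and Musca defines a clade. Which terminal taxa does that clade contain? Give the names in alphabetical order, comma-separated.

Betula, Formica, Klebsiella, Musca, Pan, Peromyscus, Quercus, Secale, Vulpes

Tracing Vulpes: it sits inside (Vulpes,Quercus).
Tracing Musca: it sits inside ((Formica,Secale),Musca).
The smallest clade enclosing both is (((Formica,Secale),Musca),(Pan,((Peromyscus,Betula),(Klebsiella,(Vulpes,Quercus))))); the answer is its 9 terminal taxa in alphabetical order.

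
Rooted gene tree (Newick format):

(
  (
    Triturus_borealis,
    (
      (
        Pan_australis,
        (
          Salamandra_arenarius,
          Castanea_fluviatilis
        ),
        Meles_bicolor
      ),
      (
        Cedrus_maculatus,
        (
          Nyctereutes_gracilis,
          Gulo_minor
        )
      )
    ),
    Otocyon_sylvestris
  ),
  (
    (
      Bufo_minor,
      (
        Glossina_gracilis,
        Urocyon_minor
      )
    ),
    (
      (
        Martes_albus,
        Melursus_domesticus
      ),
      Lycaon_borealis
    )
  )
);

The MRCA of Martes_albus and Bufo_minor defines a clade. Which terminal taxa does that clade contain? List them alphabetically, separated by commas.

Bufo_minor, Glossina_gracilis, Lycaon_borealis, Martes_albus, Melursus_domesticus, Urocyon_minor

Tracing Martes_albus: it sits inside (Martes_albus,Melursus_domesticus).
Tracing Bufo_minor: it sits inside (Bufo_minor,(Glossina_gracilis,Urocyon_minor)).
The smallest clade enclosing both is ((Bufo_minor,(Glossina_gracilis,Urocyon_minor)),((Martes_albus,Melursus_domesticus),Lycaon_borealis)); the answer is its 6 terminal taxa in alphabetical order.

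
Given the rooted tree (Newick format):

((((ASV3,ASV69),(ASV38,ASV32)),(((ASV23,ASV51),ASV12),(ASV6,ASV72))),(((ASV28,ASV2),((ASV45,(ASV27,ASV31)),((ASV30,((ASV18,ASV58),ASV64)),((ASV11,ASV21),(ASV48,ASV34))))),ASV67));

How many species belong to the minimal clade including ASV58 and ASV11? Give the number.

The MRCA of ASV58 and ASV11 is the node subtending ((ASV30,((ASV18,ASV58),ASV64)),((ASV11,ASV21),(ASV48,ASV34))).
That clade contains 8 terminal taxa: ASV11, ASV18, ASV21, ASV30, ASV34, ASV48, ASV58, ASV64.

8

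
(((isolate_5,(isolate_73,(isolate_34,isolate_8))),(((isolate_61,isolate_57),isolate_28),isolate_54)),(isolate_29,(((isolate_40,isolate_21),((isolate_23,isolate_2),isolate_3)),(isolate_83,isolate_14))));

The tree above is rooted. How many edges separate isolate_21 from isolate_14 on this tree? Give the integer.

The MRCA of isolate_21 and isolate_14 is the node subtending (((isolate_40,isolate_21),((isolate_23,isolate_2),isolate_3)),(isolate_83,isolate_14)).
From isolate_21 up to that node: 3 branches. From isolate_14 up to the same node: 2 branches. Total: 3 + 2 = 5.

5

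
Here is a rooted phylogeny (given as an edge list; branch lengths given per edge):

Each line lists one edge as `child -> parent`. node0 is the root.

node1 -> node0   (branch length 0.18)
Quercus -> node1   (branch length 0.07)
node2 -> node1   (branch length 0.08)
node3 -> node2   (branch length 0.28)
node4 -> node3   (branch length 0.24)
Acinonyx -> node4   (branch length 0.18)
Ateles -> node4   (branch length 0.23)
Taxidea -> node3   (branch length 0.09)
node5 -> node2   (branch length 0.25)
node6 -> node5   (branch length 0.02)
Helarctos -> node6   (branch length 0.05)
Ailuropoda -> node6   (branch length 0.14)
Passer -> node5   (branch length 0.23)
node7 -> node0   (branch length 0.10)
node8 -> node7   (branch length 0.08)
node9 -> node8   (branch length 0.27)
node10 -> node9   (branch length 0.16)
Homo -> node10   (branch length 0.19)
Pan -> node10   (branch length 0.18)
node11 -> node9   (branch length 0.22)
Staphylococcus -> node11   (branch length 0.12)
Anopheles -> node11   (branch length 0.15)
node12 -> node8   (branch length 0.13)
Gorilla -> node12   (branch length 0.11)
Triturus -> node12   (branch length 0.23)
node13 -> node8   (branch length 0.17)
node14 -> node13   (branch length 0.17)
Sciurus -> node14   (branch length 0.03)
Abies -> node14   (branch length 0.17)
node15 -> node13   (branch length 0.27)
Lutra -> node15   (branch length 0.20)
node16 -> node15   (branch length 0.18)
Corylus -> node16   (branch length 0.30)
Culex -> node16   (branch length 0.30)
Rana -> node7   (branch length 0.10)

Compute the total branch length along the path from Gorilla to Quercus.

0.67

The path runs Gorilla → … → MRCA → … → Quercus; the MRCA is the root of the tree.
Branch lengths along that path: 0.11 + 0.13 + 0.08 + 0.10 + 0.18 + 0.07 = 0.67.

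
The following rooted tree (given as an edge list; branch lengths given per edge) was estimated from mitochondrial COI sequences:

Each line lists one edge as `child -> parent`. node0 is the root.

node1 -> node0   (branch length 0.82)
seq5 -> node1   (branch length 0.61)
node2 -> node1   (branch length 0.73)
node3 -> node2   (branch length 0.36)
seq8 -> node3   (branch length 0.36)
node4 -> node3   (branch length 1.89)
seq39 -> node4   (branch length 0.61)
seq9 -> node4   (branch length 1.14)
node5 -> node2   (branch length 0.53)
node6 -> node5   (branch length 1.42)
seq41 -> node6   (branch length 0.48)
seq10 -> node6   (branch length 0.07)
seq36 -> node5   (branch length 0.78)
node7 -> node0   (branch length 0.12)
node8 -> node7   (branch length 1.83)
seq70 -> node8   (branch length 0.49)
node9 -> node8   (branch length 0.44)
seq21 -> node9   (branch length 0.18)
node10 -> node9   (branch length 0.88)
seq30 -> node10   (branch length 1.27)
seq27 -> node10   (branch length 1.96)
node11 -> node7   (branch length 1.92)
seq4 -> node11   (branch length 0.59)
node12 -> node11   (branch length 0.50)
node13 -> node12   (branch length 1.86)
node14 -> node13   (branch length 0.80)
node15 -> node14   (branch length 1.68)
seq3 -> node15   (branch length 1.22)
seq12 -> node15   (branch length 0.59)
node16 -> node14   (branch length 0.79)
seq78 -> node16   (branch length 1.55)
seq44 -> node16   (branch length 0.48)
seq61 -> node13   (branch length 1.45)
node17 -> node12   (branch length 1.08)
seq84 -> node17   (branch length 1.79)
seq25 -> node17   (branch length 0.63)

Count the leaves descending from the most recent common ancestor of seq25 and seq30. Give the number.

12

The MRCA of seq25 and seq30 is the node subtending ((seq70,(seq21,(seq30,seq27))),(seq4,((((seq3,seq12),(seq78,seq44)),seq61),(seq84,seq25)))).
That clade contains 12 terminal taxa: seq12, seq21, seq25, seq27, seq3, seq30, seq4, seq44, seq61, seq70, seq78, seq84.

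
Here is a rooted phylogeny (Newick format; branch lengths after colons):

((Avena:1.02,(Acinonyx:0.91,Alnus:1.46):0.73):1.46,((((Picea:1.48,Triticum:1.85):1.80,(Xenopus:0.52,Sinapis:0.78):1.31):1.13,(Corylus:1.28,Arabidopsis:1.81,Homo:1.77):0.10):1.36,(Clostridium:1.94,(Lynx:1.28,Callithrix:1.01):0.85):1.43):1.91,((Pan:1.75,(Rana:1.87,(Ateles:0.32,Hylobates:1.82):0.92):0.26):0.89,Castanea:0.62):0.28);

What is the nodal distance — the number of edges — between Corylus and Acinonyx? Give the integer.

The MRCA of Corylus and Acinonyx is the root of the tree.
From Corylus up to that node: 4 branches. From Acinonyx up to the same node: 3 branches. Total: 4 + 3 = 7.

7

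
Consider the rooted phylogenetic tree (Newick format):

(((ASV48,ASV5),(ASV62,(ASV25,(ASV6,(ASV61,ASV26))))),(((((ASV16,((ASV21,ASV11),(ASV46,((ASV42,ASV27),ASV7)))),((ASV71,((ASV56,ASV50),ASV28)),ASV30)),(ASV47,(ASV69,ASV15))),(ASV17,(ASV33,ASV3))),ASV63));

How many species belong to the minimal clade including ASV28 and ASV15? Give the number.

15

The MRCA of ASV28 and ASV15 is the node subtending (((ASV16,((ASV21,ASV11),(ASV46,((ASV42,ASV27),ASV7)))),((ASV71,((ASV56,ASV50),ASV28)),ASV30)),(ASV47,(ASV69,ASV15))).
That clade contains 15 terminal taxa: ASV11, ASV15, ASV16, ASV21, ASV27, ASV28, ASV30, ASV42, ASV46, ASV47, ASV50, ASV56, ASV69, ASV7, ASV71.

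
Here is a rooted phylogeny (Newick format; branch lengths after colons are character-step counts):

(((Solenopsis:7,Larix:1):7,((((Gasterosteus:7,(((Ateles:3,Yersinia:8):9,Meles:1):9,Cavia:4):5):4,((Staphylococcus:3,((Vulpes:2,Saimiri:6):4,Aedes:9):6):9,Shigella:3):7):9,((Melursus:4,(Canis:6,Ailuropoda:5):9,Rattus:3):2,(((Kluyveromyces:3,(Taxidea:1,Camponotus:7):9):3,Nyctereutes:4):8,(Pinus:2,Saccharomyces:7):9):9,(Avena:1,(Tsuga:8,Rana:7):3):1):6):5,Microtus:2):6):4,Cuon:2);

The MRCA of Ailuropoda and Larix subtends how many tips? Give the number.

26

The MRCA of Ailuropoda and Larix is the node subtending ((Solenopsis,Larix),((((Gasterosteus,(((Ateles,Yersinia),Meles),Cavia)),((Staphylococcus,((Vulpes,Saimiri),Aedes)),Shigella)),((Melursus,(Canis,Ailuropoda),Rattus),(((Kluyveromyces,(Taxidea,Camponotus)),Nyctereutes),(Pinus,Saccharomyces)),(Avena,(Tsuga,Rana)))),Microtus)).
That clade contains 26 terminal taxa: Aedes, Ailuropoda, Ateles, Avena, Camponotus, Canis, Cavia, Gasterosteus, Kluyveromyces, Larix, Meles, Melursus, Microtus, Nyctereutes, Pinus, Rana, Rattus, Saccharomyces, Saimiri, Shigella, Solenopsis, Staphylococcus, Taxidea, Tsuga, Vulpes, Yersinia.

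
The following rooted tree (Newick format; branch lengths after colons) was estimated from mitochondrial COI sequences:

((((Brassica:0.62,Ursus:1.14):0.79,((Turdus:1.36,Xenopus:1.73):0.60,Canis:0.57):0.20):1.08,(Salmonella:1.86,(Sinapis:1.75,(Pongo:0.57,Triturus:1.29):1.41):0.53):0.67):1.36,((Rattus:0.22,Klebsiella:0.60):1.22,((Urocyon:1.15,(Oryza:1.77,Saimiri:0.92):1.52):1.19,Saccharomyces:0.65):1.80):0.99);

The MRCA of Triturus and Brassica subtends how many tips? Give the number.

The MRCA of Triturus and Brassica is the node subtending (((Brassica,Ursus),((Turdus,Xenopus),Canis)),(Salmonella,(Sinapis,(Pongo,Triturus)))).
That clade contains 9 terminal taxa: Brassica, Canis, Pongo, Salmonella, Sinapis, Triturus, Turdus, Ursus, Xenopus.

9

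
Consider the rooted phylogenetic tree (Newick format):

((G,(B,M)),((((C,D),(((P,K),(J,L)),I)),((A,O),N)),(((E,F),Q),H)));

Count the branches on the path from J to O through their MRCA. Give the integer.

8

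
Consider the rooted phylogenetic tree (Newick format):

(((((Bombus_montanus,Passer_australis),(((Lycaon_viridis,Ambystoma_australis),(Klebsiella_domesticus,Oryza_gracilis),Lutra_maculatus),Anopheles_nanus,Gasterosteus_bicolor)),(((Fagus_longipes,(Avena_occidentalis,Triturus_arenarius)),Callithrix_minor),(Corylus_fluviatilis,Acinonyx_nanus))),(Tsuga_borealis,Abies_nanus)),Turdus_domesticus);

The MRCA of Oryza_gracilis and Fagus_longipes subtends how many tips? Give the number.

The MRCA of Oryza_gracilis and Fagus_longipes is the node subtending (((Bombus_montanus,Passer_australis),(((Lycaon_viridis,Ambystoma_australis),(Klebsiella_domesticus,Oryza_gracilis),Lutra_maculatus),Anopheles_nanus,Gasterosteus_bicolor)),(((Fagus_longipes,(Avena_occidentalis,Triturus_arenarius)),Callithrix_minor),(Corylus_fluviatilis,Acinonyx_nanus))).
That clade contains 15 terminal taxa: Acinonyx_nanus, Ambystoma_australis, Anopheles_nanus, Avena_occidentalis, Bombus_montanus, Callithrix_minor, Corylus_fluviatilis, Fagus_longipes, Gasterosteus_bicolor, Klebsiella_domesticus, Lutra_maculatus, Lycaon_viridis, Oryza_gracilis, Passer_australis, Triturus_arenarius.

15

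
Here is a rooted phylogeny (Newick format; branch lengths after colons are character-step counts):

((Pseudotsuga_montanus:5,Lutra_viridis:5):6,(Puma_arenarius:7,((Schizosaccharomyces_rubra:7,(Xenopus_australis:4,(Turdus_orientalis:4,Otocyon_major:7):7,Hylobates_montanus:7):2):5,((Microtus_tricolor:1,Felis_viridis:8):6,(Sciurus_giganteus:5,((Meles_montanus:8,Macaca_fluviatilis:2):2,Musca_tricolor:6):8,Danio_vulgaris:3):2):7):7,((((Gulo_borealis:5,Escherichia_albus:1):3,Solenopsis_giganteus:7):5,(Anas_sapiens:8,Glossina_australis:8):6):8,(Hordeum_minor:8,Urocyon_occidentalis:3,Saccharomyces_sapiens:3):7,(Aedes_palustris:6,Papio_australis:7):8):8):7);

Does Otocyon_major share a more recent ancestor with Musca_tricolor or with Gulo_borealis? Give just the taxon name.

The MRCA of Otocyon_major and Musca_tricolor subtends ((Schizosaccharomyces_rubra,(Xenopus_australis,(Turdus_orientalis,Otocyon_major),Hylobates_montanus)),((Microtus_tricolor,Felis_viridis),(Sciurus_giganteus,((Meles_montanus,Macaca_fluviatilis),Musca_tricolor),Danio_vulgaris))) (12 taxa).
The MRCA of Otocyon_major and Gulo_borealis subtends (Puma_arenarius,((Schizosaccharomyces_rubra,(Xenopus_australis,(Turdus_orientalis,Otocyon_major),Hylobates_montanus)),((Microtus_tricolor,Felis_viridis),(Sciurus_giganteus,((Meles_montanus,Macaca_fluviatilis),Musca_tricolor),Danio_vulgaris))),((((Gulo_borealis,Escherichia_albus),Solenopsis_giganteus),(Anas_sapiens,Glossina_australis)),(Hordeum_minor,Urocyon_occidentalis,Saccharomyces_sapiens),(Aedes_palustris,Papio_australis))) (23 taxa).
The first is nested inside the second, so Otocyon_major shares a more recent common ancestor with Musca_tricolor.

Musca_tricolor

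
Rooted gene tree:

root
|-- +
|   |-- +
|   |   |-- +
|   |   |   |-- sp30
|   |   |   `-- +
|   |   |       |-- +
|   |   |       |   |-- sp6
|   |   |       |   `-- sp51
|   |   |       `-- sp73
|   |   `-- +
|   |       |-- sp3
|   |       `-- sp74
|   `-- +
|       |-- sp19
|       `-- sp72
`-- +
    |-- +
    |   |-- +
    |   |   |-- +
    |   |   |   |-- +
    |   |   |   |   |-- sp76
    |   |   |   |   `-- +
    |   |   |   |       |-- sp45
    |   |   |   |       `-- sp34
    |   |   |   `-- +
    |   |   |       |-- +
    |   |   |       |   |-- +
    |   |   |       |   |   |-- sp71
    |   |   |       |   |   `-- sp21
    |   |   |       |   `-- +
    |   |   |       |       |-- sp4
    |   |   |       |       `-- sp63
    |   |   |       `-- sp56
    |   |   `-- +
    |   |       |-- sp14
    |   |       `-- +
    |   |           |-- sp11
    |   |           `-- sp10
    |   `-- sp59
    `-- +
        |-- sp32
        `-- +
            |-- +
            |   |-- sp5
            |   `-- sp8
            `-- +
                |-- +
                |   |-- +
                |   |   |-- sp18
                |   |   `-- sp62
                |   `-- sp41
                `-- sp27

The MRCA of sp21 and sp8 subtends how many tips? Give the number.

The MRCA of sp21 and sp8 is the node subtending (((((sp76,(sp45,sp34)),(((sp71,sp21),(sp4,sp63)),sp56)),(sp14,(sp11,sp10))),sp59),(sp32,((sp5,sp8),(((sp18,sp62),sp41),sp27)))).
That clade contains 19 terminal taxa: sp10, sp11, sp14, sp18, sp21, sp27, sp32, sp34, sp4, sp41, sp45, sp5, sp56, sp59, sp62, sp63, sp71, sp76, sp8.

19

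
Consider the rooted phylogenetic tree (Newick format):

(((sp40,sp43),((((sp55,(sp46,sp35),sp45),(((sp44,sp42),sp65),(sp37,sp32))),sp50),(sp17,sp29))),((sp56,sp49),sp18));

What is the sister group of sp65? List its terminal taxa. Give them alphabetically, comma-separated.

sp42, sp44

sp65 attaches to the tree at the node subtending ((sp44,sp42),sp65).
The other lineage descending from that same node — the sister group — is (sp44,sp42); its 2 tips in alphabetical order are the answer.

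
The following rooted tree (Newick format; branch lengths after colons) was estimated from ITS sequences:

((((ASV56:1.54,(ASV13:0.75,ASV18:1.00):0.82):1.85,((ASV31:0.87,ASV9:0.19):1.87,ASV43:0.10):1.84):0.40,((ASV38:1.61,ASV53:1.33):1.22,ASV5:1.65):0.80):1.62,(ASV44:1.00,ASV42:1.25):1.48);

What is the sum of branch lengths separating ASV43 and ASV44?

The path runs ASV43 → … → MRCA → … → ASV44; the MRCA is the root of the tree.
Branch lengths along that path: 0.10 + 1.84 + 0.40 + 1.62 + 1.48 + 1.00 = 6.44.

6.44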